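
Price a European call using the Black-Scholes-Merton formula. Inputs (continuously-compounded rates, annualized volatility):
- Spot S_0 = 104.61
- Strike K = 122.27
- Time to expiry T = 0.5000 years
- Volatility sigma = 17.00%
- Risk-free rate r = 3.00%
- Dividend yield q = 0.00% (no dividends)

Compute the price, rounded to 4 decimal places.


Answer: Price = 0.7991

Derivation:
d1 = (ln(S/K) + (r - q + 0.5*sigma^2) * T) / (sigma * sqrt(T)) = -1.11279944
d2 = d1 - sigma * sqrt(T) = -1.23300759
exp(-rT) = 0.98511194; exp(-qT) = 1.00000000
C = S_0 * exp(-qT) * N(d1) - K * exp(-rT) * N(d2)
N(d1) = 0.13289729; N(d2) = 0.10878647
C = 104.6100 * 1.00000000 * 0.13289729 - 122.2700 * 0.98511194 * 0.10878647 = 0.7991


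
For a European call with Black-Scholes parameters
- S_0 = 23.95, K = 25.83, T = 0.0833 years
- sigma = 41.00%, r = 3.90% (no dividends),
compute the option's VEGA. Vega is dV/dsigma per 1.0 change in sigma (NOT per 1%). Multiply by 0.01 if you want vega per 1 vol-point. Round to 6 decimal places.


Answer: Vega = 2.367968

Derivation:
d1 = -0.5519858847; d2 = -0.6703190161
phi(d1) = 0.3425688082; exp(-qT) = 1.0000000000; exp(-rT) = 0.9967565713
Vega = S * exp(-qT) * phi(d1) * sqrt(T) = 23.9500 * 1.0000000000 * 0.3425688082 * 0.2886173938 = 2.367968


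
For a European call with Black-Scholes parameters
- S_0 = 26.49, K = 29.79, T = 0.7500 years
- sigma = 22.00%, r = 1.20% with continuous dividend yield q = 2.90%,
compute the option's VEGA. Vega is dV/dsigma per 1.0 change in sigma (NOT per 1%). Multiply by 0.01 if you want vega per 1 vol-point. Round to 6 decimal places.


Answer: Vega = 7.534093

Derivation:
d1 = -0.5878762224; d2 = -0.7784018113
phi(d1) = 0.3356327376; exp(-qT) = 0.9784848257; exp(-rT) = 0.9910403788
Vega = S * exp(-qT) * phi(d1) * sqrt(T) = 26.4900 * 0.9784848257 * 0.3356327376 * 0.8660254038 = 7.534093


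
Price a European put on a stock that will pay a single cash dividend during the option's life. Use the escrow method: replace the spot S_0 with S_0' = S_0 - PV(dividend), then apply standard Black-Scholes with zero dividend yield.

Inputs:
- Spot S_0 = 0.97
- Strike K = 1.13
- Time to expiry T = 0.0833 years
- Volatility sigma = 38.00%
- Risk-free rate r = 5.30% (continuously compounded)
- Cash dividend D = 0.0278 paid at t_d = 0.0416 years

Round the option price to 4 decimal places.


PV(D) = D * exp(-r * t_d) = 0.0278 * 0.99779763 = 0.02773877
S_0' = S_0 - PV(D) = 0.9700 - 0.02773877 = 0.94226123
d1 = (ln(S_0'/K) + (r + sigma^2/2)*T) / (sigma*sqrt(T)) = -1.56153923
d2 = d1 - sigma*sqrt(T) = -1.67121384
exp(-rT) = 0.99559483
N(-d1) = 0.94080171; N(-d2) = 0.95266028
P = K * exp(-rT) * N(-d2) - S_0' * N(-d1) = 1.1300 * 0.99559483 * 0.95266028 - 0.94226123 * 0.94080171 = 0.1853

Answer: Price = 0.1853


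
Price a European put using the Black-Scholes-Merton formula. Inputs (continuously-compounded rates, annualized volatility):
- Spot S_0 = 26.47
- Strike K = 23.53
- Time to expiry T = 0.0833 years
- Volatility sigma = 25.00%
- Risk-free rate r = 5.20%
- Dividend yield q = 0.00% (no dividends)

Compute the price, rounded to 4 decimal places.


d1 = (ln(S/K) + (r - q + 0.5*sigma^2) * T) / (sigma * sqrt(T)) = 1.72783126
d2 = d1 - sigma * sqrt(T) = 1.65567691
exp(-rT) = 0.99567777; exp(-qT) = 1.00000000
P = K * exp(-rT) * N(-d2) - S_0 * exp(-qT) * N(-d1)
N(-d1) = 0.04200924; N(-d2) = 0.04889363
P = 23.5300 * 0.99567777 * 0.04889363 - 26.4700 * 1.00000000 * 0.04200924 = 0.0335

Answer: Price = 0.0335


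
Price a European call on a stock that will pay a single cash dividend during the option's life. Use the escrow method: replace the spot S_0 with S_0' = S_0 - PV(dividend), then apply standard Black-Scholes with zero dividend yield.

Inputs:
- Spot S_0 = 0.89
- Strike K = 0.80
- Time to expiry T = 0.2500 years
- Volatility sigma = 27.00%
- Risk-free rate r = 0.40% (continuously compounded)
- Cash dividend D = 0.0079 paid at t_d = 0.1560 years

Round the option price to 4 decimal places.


Answer: Price = 0.0982

Derivation:
PV(D) = D * exp(-r * t_d) = 0.0079 * 0.99937619 = 0.00789507
S_0' = S_0 - PV(D) = 0.8900 - 0.00789507 = 0.88210493
d1 = (ln(S_0'/K) + (r + sigma^2/2)*T) / (sigma*sqrt(T)) = 0.79860583
d2 = d1 - sigma*sqrt(T) = 0.66360583
exp(-rT) = 0.99900050
N(d1) = 0.78774050; N(d2) = 0.74652869
C = S_0' * N(d1) - K * exp(-rT) * N(d2) = 0.88210493 * 0.78774050 - 0.8000 * 0.99900050 * 0.74652869 = 0.0982


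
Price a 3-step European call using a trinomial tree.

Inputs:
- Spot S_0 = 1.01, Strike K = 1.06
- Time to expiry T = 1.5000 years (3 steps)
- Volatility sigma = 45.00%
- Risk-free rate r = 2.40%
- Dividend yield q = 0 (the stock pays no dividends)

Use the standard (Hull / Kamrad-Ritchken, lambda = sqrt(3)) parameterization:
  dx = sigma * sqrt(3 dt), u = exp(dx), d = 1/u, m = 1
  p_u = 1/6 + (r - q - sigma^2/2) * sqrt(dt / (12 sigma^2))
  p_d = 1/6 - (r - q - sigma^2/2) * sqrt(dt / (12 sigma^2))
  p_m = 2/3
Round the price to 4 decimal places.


dt = T/N = 0.500000; dx = sigma*sqrt(3*dt) = 0.551135
u = exp(dx) = 1.735222; d = 1/u = 0.576295
p_u = 0.131625, p_m = 0.666667, p_d = 0.201708
Discount per step: exp(-r*dt) = 0.988072
Stock lattice S(k, j) with j the centered position index:
  k=0: S(0,+0) = 1.0100
  k=1: S(1,-1) = 0.5821; S(1,+0) = 1.0100; S(1,+1) = 1.7526
  k=2: S(2,-2) = 0.3354; S(2,-1) = 0.5821; S(2,+0) = 1.0100; S(2,+1) = 1.7526; S(2,+2) = 3.0411
  k=3: S(3,-3) = 0.1933; S(3,-2) = 0.3354; S(3,-1) = 0.5821; S(3,+0) = 1.0100; S(3,+1) = 1.7526; S(3,+2) = 3.0411; S(3,+3) = 5.2770
Terminal payoffs V(N, j) = max(S_T - K, 0):
  V(3,-3) = 0.000000; V(3,-2) = 0.000000; V(3,-1) = 0.000000; V(3,+0) = 0.000000; V(3,+1) = 0.692574; V(3,+2) = 1.981104; V(3,+3) = 4.216990
Backward induction: V(k, j) = exp(-r*dt) * [p_u * V(k+1, j+1) + p_m * V(k+1, j) + p_d * V(k+1, j-1)]
  V(2,-2) = exp(-r*dt) * [p_u*0.000000 + p_m*0.000000 + p_d*0.000000] = 0.000000
  V(2,-1) = exp(-r*dt) * [p_u*0.000000 + p_m*0.000000 + p_d*0.000000] = 0.000000
  V(2,+0) = exp(-r*dt) * [p_u*0.692574 + p_m*0.000000 + p_d*0.000000] = 0.090073
  V(2,+1) = exp(-r*dt) * [p_u*1.981104 + p_m*0.692574 + p_d*0.000000] = 0.713862
  V(2,+2) = exp(-r*dt) * [p_u*4.216990 + p_m*1.981104 + p_d*0.692574] = 1.991455
  V(1,-1) = exp(-r*dt) * [p_u*0.090073 + p_m*0.000000 + p_d*0.000000] = 0.011714
  V(1,+0) = exp(-r*dt) * [p_u*0.713862 + p_m*0.090073 + p_d*0.000000] = 0.152174
  V(1,+1) = exp(-r*dt) * [p_u*1.991455 + p_m*0.713862 + p_d*0.090073] = 0.747182
  V(0,+0) = exp(-r*dt) * [p_u*0.747182 + p_m*0.152174 + p_d*0.011714] = 0.199749

Answer: Price = V(0,0) = 0.1997


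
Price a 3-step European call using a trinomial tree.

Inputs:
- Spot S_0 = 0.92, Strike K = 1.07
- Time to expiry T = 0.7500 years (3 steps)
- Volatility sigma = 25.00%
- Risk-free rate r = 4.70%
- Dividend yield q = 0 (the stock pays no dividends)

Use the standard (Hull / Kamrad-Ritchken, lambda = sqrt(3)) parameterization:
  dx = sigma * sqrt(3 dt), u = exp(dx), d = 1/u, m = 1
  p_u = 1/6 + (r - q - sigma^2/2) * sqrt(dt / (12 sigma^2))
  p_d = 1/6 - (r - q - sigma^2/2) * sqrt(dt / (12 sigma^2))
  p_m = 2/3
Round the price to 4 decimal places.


Answer: Price = V(0,0) = 0.0418

Derivation:
dt = T/N = 0.250000; dx = sigma*sqrt(3*dt) = 0.216506
u = exp(dx) = 1.241731; d = 1/u = 0.805327
p_u = 0.175760, p_m = 0.666667, p_d = 0.157573
Discount per step: exp(-r*dt) = 0.988319
Stock lattice S(k, j) with j the centered position index:
  k=0: S(0,+0) = 0.9200
  k=1: S(1,-1) = 0.7409; S(1,+0) = 0.9200; S(1,+1) = 1.1424
  k=2: S(2,-2) = 0.5967; S(2,-1) = 0.7409; S(2,+0) = 0.9200; S(2,+1) = 1.1424; S(2,+2) = 1.4185
  k=3: S(3,-3) = 0.4805; S(3,-2) = 0.5967; S(3,-1) = 0.7409; S(3,+0) = 0.9200; S(3,+1) = 1.1424; S(3,+2) = 1.4185; S(3,+3) = 1.7615
Terminal payoffs V(N, j) = max(S_T - K, 0):
  V(3,-3) = 0.000000; V(3,-2) = 0.000000; V(3,-1) = 0.000000; V(3,+0) = 0.000000; V(3,+1) = 0.072392; V(3,+2) = 0.348544; V(3,+3) = 0.691450
Backward induction: V(k, j) = exp(-r*dt) * [p_u * V(k+1, j+1) + p_m * V(k+1, j) + p_d * V(k+1, j-1)]
  V(2,-2) = exp(-r*dt) * [p_u*0.000000 + p_m*0.000000 + p_d*0.000000] = 0.000000
  V(2,-1) = exp(-r*dt) * [p_u*0.000000 + p_m*0.000000 + p_d*0.000000] = 0.000000
  V(2,+0) = exp(-r*dt) * [p_u*0.072392 + p_m*0.000000 + p_d*0.000000] = 0.012575
  V(2,+1) = exp(-r*dt) * [p_u*0.348544 + p_m*0.072392 + p_d*0.000000] = 0.108242
  V(2,+2) = exp(-r*dt) * [p_u*0.691450 + p_m*0.348544 + p_d*0.072392] = 0.361032
  V(1,-1) = exp(-r*dt) * [p_u*0.012575 + p_m*0.000000 + p_d*0.000000] = 0.002184
  V(1,+0) = exp(-r*dt) * [p_u*0.108242 + p_m*0.012575 + p_d*0.000000] = 0.027088
  V(1,+1) = exp(-r*dt) * [p_u*0.361032 + p_m*0.108242 + p_d*0.012575] = 0.135991
  V(0,+0) = exp(-r*dt) * [p_u*0.135991 + p_m*0.027088 + p_d*0.002184] = 0.041810


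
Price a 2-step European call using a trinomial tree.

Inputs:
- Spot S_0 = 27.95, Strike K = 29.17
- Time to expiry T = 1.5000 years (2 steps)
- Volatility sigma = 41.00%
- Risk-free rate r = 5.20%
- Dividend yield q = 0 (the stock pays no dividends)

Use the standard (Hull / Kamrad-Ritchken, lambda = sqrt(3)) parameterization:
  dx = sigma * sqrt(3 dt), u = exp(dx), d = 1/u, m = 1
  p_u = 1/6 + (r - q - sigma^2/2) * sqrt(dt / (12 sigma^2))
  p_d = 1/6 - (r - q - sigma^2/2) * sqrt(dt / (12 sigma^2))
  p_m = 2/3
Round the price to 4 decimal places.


dt = T/N = 0.750000; dx = sigma*sqrt(3*dt) = 0.615000
u = exp(dx) = 1.849657; d = 1/u = 0.540641
p_u = 0.147124, p_m = 0.666667, p_d = 0.186209
Discount per step: exp(-r*dt) = 0.961751
Stock lattice S(k, j) with j the centered position index:
  k=0: S(0,+0) = 27.9500
  k=1: S(1,-1) = 15.1109; S(1,+0) = 27.9500; S(1,+1) = 51.6979
  k=2: S(2,-2) = 8.1696; S(2,-1) = 15.1109; S(2,+0) = 27.9500; S(2,+1) = 51.6979; S(2,+2) = 95.6234
Terminal payoffs V(N, j) = max(S_T - K, 0):
  V(2,-2) = 0.000000; V(2,-1) = 0.000000; V(2,+0) = 0.000000; V(2,+1) = 22.527902; V(2,+2) = 66.453366
Backward induction: V(k, j) = exp(-r*dt) * [p_u * V(k+1, j+1) + p_m * V(k+1, j) + p_d * V(k+1, j-1)]
  V(1,-1) = exp(-r*dt) * [p_u*0.000000 + p_m*0.000000 + p_d*0.000000] = 0.000000
  V(1,+0) = exp(-r*dt) * [p_u*22.527902 + p_m*0.000000 + p_d*0.000000] = 3.187621
  V(1,+1) = exp(-r*dt) * [p_u*66.453366 + p_m*22.527902 + p_d*0.000000] = 23.847075
  V(0,+0) = exp(-r*dt) * [p_u*23.847075 + p_m*3.187621 + p_d*0.000000] = 5.418078

Answer: Price = V(0,0) = 5.4181


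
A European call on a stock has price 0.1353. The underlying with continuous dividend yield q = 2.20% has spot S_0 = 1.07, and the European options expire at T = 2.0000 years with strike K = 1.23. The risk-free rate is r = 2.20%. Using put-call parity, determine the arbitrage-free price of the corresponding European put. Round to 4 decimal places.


Answer: Put price = 0.2884

Derivation:
Put-call parity: C - P = S_0 * exp(-qT) - K * exp(-rT).
S_0 * exp(-qT) = 1.0700 * 0.95695396 = 1.02394073
K * exp(-rT) = 1.2300 * 0.95695396 = 1.17705337
P = C - S*exp(-qT) + K*exp(-rT)
P = 0.1353 - 1.02394073 + 1.17705337 = 0.2884


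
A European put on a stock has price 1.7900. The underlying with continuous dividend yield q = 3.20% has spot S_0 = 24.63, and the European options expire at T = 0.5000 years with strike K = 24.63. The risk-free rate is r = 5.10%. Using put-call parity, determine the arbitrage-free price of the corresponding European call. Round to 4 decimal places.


Put-call parity: C - P = S_0 * exp(-qT) - K * exp(-rT).
S_0 * exp(-qT) = 24.6300 * 0.98412732 = 24.23905589
K * exp(-rT) = 24.6300 * 0.97482238 = 24.00987519
C = P + S*exp(-qT) - K*exp(-rT)
C = 1.7900 + 24.23905589 - 24.00987519 = 2.0192

Answer: Call price = 2.0192


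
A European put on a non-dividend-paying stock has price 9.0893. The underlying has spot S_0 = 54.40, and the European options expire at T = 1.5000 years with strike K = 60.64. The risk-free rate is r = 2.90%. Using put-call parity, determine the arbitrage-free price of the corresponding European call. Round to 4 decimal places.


Answer: Call price = 5.4306

Derivation:
Put-call parity: C - P = S_0 * exp(-qT) - K * exp(-rT).
S_0 * exp(-qT) = 54.4000 * 1.00000000 = 54.40000000
K * exp(-rT) = 60.6400 * 0.95743255 = 58.05871008
C = P + S*exp(-qT) - K*exp(-rT)
C = 9.0893 + 54.40000000 - 58.05871008 = 5.4306


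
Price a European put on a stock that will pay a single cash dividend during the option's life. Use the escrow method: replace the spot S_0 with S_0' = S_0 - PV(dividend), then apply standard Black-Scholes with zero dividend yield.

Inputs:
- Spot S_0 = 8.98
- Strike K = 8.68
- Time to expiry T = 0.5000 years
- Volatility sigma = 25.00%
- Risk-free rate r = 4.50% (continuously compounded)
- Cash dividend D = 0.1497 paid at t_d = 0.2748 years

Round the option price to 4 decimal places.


PV(D) = D * exp(-r * t_d) = 0.1497 * 0.98771014 = 0.14786021
S_0' = S_0 - PV(D) = 8.9800 - 0.14786021 = 8.83213979
d1 = (ln(S_0'/K) + (r + sigma^2/2)*T) / (sigma*sqrt(T)) = 0.31395987
d2 = d1 - sigma*sqrt(T) = 0.13718318
exp(-rT) = 0.97775124
N(-d1) = 0.37677576; N(-d2) = 0.44544300
P = K * exp(-rT) * N(-d2) - S_0' * N(-d1) = 8.6800 * 0.97775124 * 0.44544300 - 8.83213979 * 0.37677576 = 0.4527

Answer: Price = 0.4527


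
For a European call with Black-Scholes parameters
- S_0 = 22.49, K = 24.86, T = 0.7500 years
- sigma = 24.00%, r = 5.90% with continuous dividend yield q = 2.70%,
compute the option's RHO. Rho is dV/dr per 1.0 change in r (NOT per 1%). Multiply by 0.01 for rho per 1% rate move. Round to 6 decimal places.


d1 = -0.2626429888; d2 = -0.4704890858
phi(d1) = 0.3854170813; exp(-qT) = 0.9799536543; exp(-rT) = 0.9567147489
N(d2) = 0.3190028151
Rho = K*T*exp(-rT)*N(d2) = 24.8600 * 0.7500 * 0.9567147489 * 0.3190028151 = 5.690355

Answer: Rho = 5.690355


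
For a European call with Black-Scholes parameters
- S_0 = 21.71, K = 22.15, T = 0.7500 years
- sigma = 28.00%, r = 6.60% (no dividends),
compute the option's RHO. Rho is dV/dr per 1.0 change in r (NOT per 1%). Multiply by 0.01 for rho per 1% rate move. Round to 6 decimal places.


Answer: Rho = 7.906024

Derivation:
d1 = 0.2426334606; d2 = 0.0001463476
phi(d1) = 0.3873703638; exp(-qT) = 1.0000000000; exp(-rT) = 0.9517051581
N(d2) = 0.5000583842
Rho = K*T*exp(-rT)*N(d2) = 22.1500 * 0.7500 * 0.9517051581 * 0.5000583842 = 7.906024


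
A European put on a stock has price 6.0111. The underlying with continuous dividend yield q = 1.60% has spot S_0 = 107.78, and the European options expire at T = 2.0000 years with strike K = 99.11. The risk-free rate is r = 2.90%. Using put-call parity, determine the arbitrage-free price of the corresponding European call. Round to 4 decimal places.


Answer: Call price = 16.8716

Derivation:
Put-call parity: C - P = S_0 * exp(-qT) - K * exp(-rT).
S_0 * exp(-qT) = 107.7800 * 0.96850658 = 104.38563942
K * exp(-rT) = 99.1100 * 0.94364995 = 93.52514629
C = P + S*exp(-qT) - K*exp(-rT)
C = 6.0111 + 104.38563942 - 93.52514629 = 16.8716


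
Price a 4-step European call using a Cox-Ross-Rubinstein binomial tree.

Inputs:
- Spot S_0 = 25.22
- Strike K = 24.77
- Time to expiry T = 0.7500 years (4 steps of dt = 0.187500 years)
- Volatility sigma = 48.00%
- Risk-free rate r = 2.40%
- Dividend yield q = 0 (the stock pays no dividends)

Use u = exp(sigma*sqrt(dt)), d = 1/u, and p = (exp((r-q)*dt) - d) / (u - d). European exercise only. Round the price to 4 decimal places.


Answer: Price = V(0,0) = 4.3727

Derivation:
dt = T/N = 0.187500
u = exp(sigma*sqrt(dt)) = 1.231024; d = 1/u = 0.812332
p = (exp((r-q)*dt) - d) / (u - d) = 0.458997
Discount per step: exp(-r*dt) = 0.995510
Stock lattice S(k, i) with i counting down-moves:
  k=0: S(0,0) = 25.2200
  k=1: S(1,0) = 31.0464; S(1,1) = 20.4870
  k=2: S(2,0) = 38.2189; S(2,1) = 25.2200; S(2,2) = 16.6423
  k=3: S(3,0) = 47.0483; S(3,1) = 31.0464; S(3,2) = 20.4870; S(3,3) = 13.5190
  k=4: S(4,0) = 57.9176; S(4,1) = 38.2189; S(4,2) = 25.2200; S(4,3) = 16.6423; S(4,4) = 10.9819
Terminal payoffs V(N, i) = max(S_T - K, 0):
  V(4,0) = 33.147624; V(4,1) = 13.448876; V(4,2) = 0.450000; V(4,3) = 0.000000; V(4,4) = 0.000000
Backward induction: V(k, i) = exp(-r*dt) * [p * V(k+1, i) + (1-p) * V(k+1, i+1)].
  V(3,0) = exp(-r*dt) * [p*33.147624 + (1-p)*13.448876] = 22.389556
  V(3,1) = exp(-r*dt) * [p*13.448876 + (1-p)*0.450000] = 6.387632
  V(3,2) = exp(-r*dt) * [p*0.450000 + (1-p)*0.000000] = 0.205621
  V(3,3) = exp(-r*dt) * [p*0.000000 + (1-p)*0.000000] = 0.000000
  V(2,0) = exp(-r*dt) * [p*22.389556 + (1-p)*6.387632] = 13.670806
  V(2,1) = exp(-r*dt) * [p*6.387632 + (1-p)*0.205621] = 3.029481
  V(2,2) = exp(-r*dt) * [p*0.205621 + (1-p)*0.000000] = 0.093956
  V(1,0) = exp(-r*dt) * [p*13.670806 + (1-p)*3.029481] = 7.878282
  V(1,1) = exp(-r*dt) * [p*3.029481 + (1-p)*0.093956] = 1.434880
  V(0,0) = exp(-r*dt) * [p*7.878282 + (1-p)*1.434880] = 4.372659


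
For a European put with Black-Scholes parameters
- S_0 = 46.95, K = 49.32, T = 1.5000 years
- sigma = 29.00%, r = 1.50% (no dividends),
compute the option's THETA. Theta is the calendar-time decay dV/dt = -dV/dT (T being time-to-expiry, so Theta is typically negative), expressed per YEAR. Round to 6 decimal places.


Answer: Theta = -1.772076

Derivation:
d1 = 0.1022831668; d2 = -0.2528928459
phi(d1) = 0.3968608925; exp(-qT) = 1.0000000000; exp(-rT) = 0.9777512372
Theta = -S*exp(-qT)*phi(d1)*sigma/(2*sqrt(T)) + r*K*exp(-rT)*N(-d2) - q*S*exp(-qT)*N(-d1)
N(-d1) = 0.4592659581; N(-d2) = 0.5998244910; sqrt(T) = 1.2247448714
Term 1 = -46.9500 * 1.0000000000 * 0.3968608925 * 0.2900 / (2 * 1.2247448714) = -2.2059530960
Term 2 = 0.0150 * 49.3200 * 0.9777512372 * 0.5998244910 = 0.4338772664
Term 3 = 0 (no dividend yield, q = 0)
Theta = -2.2059530960 + (0.4338772664) + (0.0000000000) = -1.772076


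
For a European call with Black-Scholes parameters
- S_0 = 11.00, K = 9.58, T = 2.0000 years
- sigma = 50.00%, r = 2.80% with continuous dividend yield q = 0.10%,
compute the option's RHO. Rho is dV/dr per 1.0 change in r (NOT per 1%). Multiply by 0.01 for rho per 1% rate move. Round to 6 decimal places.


Answer: Rho = 8.468319

Derivation:
d1 = 0.6253902417; d2 = -0.0817165395
phi(d1) = 0.3280809145; exp(-qT) = 0.9980019987; exp(-rT) = 0.9455391359
N(d2) = 0.4674360629
Rho = K*T*exp(-rT)*N(d2) = 9.5800 * 2.0000 * 0.9455391359 * 0.4674360629 = 8.468319


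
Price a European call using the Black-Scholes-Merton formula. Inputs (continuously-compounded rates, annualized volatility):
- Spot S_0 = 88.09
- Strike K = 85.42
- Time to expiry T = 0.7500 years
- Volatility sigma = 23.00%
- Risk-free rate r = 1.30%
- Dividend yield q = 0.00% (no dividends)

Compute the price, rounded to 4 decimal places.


d1 = (ln(S/K) + (r - q + 0.5*sigma^2) * T) / (sigma * sqrt(T)) = 0.30306498
d2 = d1 - sigma * sqrt(T) = 0.10387914
exp(-rT) = 0.99029738; exp(-qT) = 1.00000000
C = S_0 * exp(-qT) * N(d1) - K * exp(-rT) * N(d2)
N(d1) = 0.61907983; N(d2) = 0.54136737
C = 88.0900 * 1.00000000 * 0.61907983 - 85.4200 * 0.99029738 * 0.54136737 = 8.7398

Answer: Price = 8.7398


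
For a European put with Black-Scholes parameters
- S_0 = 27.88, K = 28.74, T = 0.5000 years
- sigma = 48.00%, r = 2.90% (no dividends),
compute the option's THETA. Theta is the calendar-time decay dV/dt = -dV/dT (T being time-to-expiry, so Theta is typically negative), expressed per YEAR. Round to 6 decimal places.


d1 = 0.1229178604; d2 = -0.2164933946
phi(d1) = 0.3959398658; exp(-qT) = 1.0000000000; exp(-rT) = 0.9856046187
Theta = -S*exp(-qT)*phi(d1)*sigma/(2*sqrt(T)) + r*K*exp(-rT)*N(-d2) - q*S*exp(-qT)*N(-d1)
N(-d1) = 0.4510860712; N(-d2) = 0.5856984133; sqrt(T) = 0.7071067812
Term 1 = -27.8800 * 1.0000000000 * 0.3959398658 * 0.4800 / (2 * 0.7071067812) = -3.7466941351
Term 2 = 0.0290 * 28.7400 * 0.9856046187 * 0.5856984133 = 0.4811290049
Term 3 = 0 (no dividend yield, q = 0)
Theta = -3.7466941351 + (0.4811290049) + (0.0000000000) = -3.265565

Answer: Theta = -3.265565


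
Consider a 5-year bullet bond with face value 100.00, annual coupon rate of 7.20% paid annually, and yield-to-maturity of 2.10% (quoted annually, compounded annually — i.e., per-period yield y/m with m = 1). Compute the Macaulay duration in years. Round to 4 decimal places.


Coupon per period c = face * coupon_rate / m = 7.200000
Periods per year m = 1; per-period yield y/m = 0.021000
Number of cashflows N = 5
Cashflows (t years, CF_t, discount factor 1/(1+y/m)^(m*t), PV):
  t = 1.0000: CF_t = 7.200000, DF = 0.979432, PV = 7.051910
  t = 2.0000: CF_t = 7.200000, DF = 0.959287, PV = 6.906866
  t = 3.0000: CF_t = 7.200000, DF = 0.939556, PV = 6.764805
  t = 4.0000: CF_t = 7.200000, DF = 0.920231, PV = 6.625666
  t = 5.0000: CF_t = 107.200000, DF = 0.901304, PV = 96.619787
Price P = sum_t PV_t = 123.969033
Macaulay numerator sum_t t * PV_t:
  t * PV_t at t = 1.0000: 7.051910
  t * PV_t at t = 2.0000: 13.813731
  t * PV_t at t = 3.0000: 20.294414
  t * PV_t at t = 4.0000: 26.502663
  t * PV_t at t = 5.0000: 483.098934
Macaulay duration D = (sum_t t * PV_t) / P = 550.761653 / 123.969033 = 4.442736

Answer: Macaulay duration = 4.4427 years


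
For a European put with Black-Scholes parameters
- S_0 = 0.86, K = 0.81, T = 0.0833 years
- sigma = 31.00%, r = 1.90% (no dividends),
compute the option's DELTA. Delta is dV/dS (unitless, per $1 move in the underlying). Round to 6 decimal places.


Answer: Delta = -0.232117

Derivation:
d1 = 0.7318921173; d2 = 0.6424207252
phi(d1) = 0.3052050086; exp(-qT) = 1.0000000000; exp(-rT) = 0.9984185518
N(-d1) = 0.2321172089
Delta = -exp(-qT) * N(-d1) = -1.0000000000 * 0.2321172089 = -0.232117


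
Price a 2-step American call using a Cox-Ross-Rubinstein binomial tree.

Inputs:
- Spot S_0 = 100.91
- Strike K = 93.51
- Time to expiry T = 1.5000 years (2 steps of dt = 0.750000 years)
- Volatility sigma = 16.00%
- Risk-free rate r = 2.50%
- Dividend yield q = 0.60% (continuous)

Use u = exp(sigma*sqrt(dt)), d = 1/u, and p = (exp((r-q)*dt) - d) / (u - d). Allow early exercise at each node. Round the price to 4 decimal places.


Answer: Price = V(0,0) = 13.7624

Derivation:
dt = T/N = 0.750000
u = exp(sigma*sqrt(dt)) = 1.148623; d = 1/u = 0.870607
p = (exp((r-q)*dt) - d) / (u - d) = 0.517037
Discount per step: exp(-r*dt) = 0.981425
Stock lattice S(k, i) with i counting down-moves:
  k=0: S(0,0) = 100.9100
  k=1: S(1,0) = 115.9076; S(1,1) = 87.8530
  k=2: S(2,0) = 133.1341; S(2,1) = 100.9100; S(2,2) = 76.4855
Terminal payoffs V(N, i) = max(S_T - K, 0):
  V(2,0) = 39.624136; V(2,1) = 7.400000; V(2,2) = 0.000000
Backward induction: V(k, i) = exp(-r*dt) * [p * V(k+1, i) + (1-p) * V(k+1, i+1)]; then take max(V_cont, immediate exercise) for American.
  V(1,0) = exp(-r*dt) * [p*39.624136 + (1-p)*7.400000] = 23.614139; exercise = 22.397574; V(1,0) = max -> 23.614139
  V(1,1) = exp(-r*dt) * [p*7.400000 + (1-p)*0.000000] = 3.755006; exercise = 0.000000; V(1,1) = max -> 3.755006
  V(0,0) = exp(-r*dt) * [p*23.614139 + (1-p)*3.755006] = 13.762439; exercise = 7.400000; V(0,0) = max -> 13.762439


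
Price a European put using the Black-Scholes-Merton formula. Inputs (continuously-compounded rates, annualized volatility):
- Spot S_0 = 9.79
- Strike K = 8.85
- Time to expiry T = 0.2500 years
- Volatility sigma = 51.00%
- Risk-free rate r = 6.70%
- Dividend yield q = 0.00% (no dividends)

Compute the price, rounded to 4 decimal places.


Answer: Price = 0.4921

Derivation:
d1 = (ln(S/K) + (r - q + 0.5*sigma^2) * T) / (sigma * sqrt(T)) = 0.58904509
d2 = d1 - sigma * sqrt(T) = 0.33404509
exp(-rT) = 0.98338950; exp(-qT) = 1.00000000
P = K * exp(-rT) * N(-d2) - S_0 * exp(-qT) * N(-d1)
N(-d1) = 0.27791551; N(-d2) = 0.36917277
P = 8.8500 * 0.98338950 * 0.36917277 - 9.7900 * 1.00000000 * 0.27791551 = 0.4921


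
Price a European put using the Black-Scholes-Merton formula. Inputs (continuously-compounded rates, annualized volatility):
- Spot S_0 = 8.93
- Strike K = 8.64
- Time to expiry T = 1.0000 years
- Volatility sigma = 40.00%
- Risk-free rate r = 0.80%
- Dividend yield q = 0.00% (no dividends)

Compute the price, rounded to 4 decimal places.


d1 = (ln(S/K) + (r - q + 0.5*sigma^2) * T) / (sigma * sqrt(T)) = 0.30253453
d2 = d1 - sigma * sqrt(T) = -0.09746547
exp(-rT) = 0.99203191; exp(-qT) = 1.00000000
P = K * exp(-rT) * N(-d2) - S_0 * exp(-qT) * N(-d1)
N(-d1) = 0.38112231; N(-d2) = 0.53882162
P = 8.6400 * 0.99203191 * 0.53882162 - 8.9300 * 1.00000000 * 0.38112231 = 1.2149

Answer: Price = 1.2149


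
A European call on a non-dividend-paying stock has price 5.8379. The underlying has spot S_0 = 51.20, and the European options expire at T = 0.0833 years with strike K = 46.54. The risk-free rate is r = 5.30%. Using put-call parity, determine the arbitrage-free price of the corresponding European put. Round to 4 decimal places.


Answer: Put price = 0.9729

Derivation:
Put-call parity: C - P = S_0 * exp(-qT) - K * exp(-rT).
S_0 * exp(-qT) = 51.2000 * 1.00000000 = 51.20000000
K * exp(-rT) = 46.5400 * 0.99559483 = 46.33498345
P = C - S*exp(-qT) + K*exp(-rT)
P = 5.8379 - 51.20000000 + 46.33498345 = 0.9729


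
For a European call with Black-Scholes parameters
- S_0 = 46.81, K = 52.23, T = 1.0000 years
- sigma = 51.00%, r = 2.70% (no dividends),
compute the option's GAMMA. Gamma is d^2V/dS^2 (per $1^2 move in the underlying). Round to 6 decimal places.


d1 = 0.0931172801; d2 = -0.4168827199
phi(d1) = 0.3972164443; exp(-qT) = 1.0000000000; exp(-rT) = 0.9733612415
Gamma = exp(-qT) * phi(d1) / (S * sigma * sqrt(T)) = 1.0000000000 * 0.3972164443 / (46.8100 * 0.5100 * 1.0000000000) = 0.016639

Answer: Gamma = 0.016639


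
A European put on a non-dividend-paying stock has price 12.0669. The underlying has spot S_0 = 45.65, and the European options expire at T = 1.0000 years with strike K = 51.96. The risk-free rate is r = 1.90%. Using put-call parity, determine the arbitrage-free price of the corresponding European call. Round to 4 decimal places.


Answer: Call price = 6.7348

Derivation:
Put-call parity: C - P = S_0 * exp(-qT) - K * exp(-rT).
S_0 * exp(-qT) = 45.6500 * 1.00000000 = 45.65000000
K * exp(-rT) = 51.9600 * 0.98117936 = 50.98207966
C = P + S*exp(-qT) - K*exp(-rT)
C = 12.0669 + 45.65000000 - 50.98207966 = 6.7348


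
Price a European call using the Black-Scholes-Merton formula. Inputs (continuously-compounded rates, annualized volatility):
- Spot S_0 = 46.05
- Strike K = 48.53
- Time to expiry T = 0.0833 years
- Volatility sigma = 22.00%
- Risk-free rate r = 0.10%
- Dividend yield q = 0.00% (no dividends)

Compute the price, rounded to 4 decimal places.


d1 = (ln(S/K) + (r - q + 0.5*sigma^2) * T) / (sigma * sqrt(T)) = -0.79304804
d2 = d1 - sigma * sqrt(T) = -0.85654386
exp(-rT) = 0.99991670; exp(-qT) = 1.00000000
C = S_0 * exp(-qT) * N(d1) - K * exp(-rT) * N(d2)
N(d1) = 0.21387492; N(d2) = 0.19584851
C = 46.0500 * 1.00000000 * 0.21387492 - 48.5300 * 0.99991670 * 0.19584851 = 0.3452

Answer: Price = 0.3452


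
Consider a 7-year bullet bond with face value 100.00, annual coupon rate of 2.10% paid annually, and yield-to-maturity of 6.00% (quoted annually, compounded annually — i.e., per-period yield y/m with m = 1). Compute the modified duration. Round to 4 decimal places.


Coupon per period c = face * coupon_rate / m = 2.100000
Periods per year m = 1; per-period yield y/m = 0.060000
Number of cashflows N = 7
Cashflows (t years, CF_t, discount factor 1/(1+y/m)^(m*t), PV):
  t = 1.0000: CF_t = 2.100000, DF = 0.943396, PV = 1.981132
  t = 2.0000: CF_t = 2.100000, DF = 0.889996, PV = 1.868993
  t = 3.0000: CF_t = 2.100000, DF = 0.839619, PV = 1.763200
  t = 4.0000: CF_t = 2.100000, DF = 0.792094, PV = 1.663397
  t = 5.0000: CF_t = 2.100000, DF = 0.747258, PV = 1.569242
  t = 6.0000: CF_t = 2.100000, DF = 0.704961, PV = 1.480417
  t = 7.0000: CF_t = 102.100000, DF = 0.665057, PV = 67.902331
Price P = sum_t PV_t = 78.228712
First compute Macaulay numerator sum_t t * PV_t:
  t * PV_t at t = 1.0000: 1.981132
  t * PV_t at t = 2.0000: 3.737985
  t * PV_t at t = 3.0000: 5.289601
  t * PV_t at t = 4.0000: 6.653587
  t * PV_t at t = 5.0000: 7.846211
  t * PV_t at t = 6.0000: 8.882503
  t * PV_t at t = 7.0000: 475.316319
Macaulay duration D = 509.707338 / 78.228712 = 6.515604
Modified duration = D / (1 + y/m) = 6.515604 / (1 + 0.060000) = 6.146797

Answer: Modified duration = 6.1468


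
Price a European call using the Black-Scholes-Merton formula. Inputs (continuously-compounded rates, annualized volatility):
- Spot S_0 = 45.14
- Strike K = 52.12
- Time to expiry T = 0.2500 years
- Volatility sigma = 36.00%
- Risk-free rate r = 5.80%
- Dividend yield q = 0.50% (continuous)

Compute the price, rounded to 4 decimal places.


d1 = (ln(S/K) + (r - q + 0.5*sigma^2) * T) / (sigma * sqrt(T)) = -0.63516656
d2 = d1 - sigma * sqrt(T) = -0.81516656
exp(-rT) = 0.98560462; exp(-qT) = 0.99875078
C = S_0 * exp(-qT) * N(d1) - K * exp(-rT) * N(d2)
N(d1) = 0.26265990; N(d2) = 0.20748849
C = 45.1400 * 0.99875078 * 0.26265990 - 52.1200 * 0.98560462 * 0.20748849 = 1.1830

Answer: Price = 1.1830


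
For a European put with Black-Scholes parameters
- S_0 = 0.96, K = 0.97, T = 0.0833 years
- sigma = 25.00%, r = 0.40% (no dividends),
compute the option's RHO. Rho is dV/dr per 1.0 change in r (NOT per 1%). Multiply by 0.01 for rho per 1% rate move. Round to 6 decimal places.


Answer: Rho = -0.046000

Derivation:
d1 = -0.1029246635; d2 = -0.1750790120
phi(d1) = 0.3968347720; exp(-qT) = 1.0000000000; exp(-rT) = 0.9996668555
N(-d2) = 0.5694912252
Rho = -K*T*exp(-rT)*N(-d2) = -0.9700 * 0.0833 * 0.9996668555 * 0.5694912252 = -0.046000


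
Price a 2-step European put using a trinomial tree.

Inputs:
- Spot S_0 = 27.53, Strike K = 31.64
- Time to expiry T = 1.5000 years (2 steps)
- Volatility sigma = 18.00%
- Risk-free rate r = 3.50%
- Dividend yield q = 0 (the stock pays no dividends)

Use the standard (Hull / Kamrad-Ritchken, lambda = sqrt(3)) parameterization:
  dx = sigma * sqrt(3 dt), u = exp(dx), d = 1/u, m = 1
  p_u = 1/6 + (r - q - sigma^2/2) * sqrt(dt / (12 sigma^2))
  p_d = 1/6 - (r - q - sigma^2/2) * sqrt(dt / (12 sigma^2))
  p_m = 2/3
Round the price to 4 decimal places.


Answer: Price = V(0,0) = 4.1262

Derivation:
dt = T/N = 0.750000; dx = sigma*sqrt(3*dt) = 0.270000
u = exp(dx) = 1.309964; d = 1/u = 0.763379
p_u = 0.192778, p_m = 0.666667, p_d = 0.140556
Discount per step: exp(-r*dt) = 0.974092
Stock lattice S(k, j) with j the centered position index:
  k=0: S(0,+0) = 27.5300
  k=1: S(1,-1) = 21.0158; S(1,+0) = 27.5300; S(1,+1) = 36.0633
  k=2: S(2,-2) = 16.0431; S(2,-1) = 21.0158; S(2,+0) = 27.5300; S(2,+1) = 36.0633; S(2,+2) = 47.2417
Terminal payoffs V(N, j) = max(K - S_T, 0):
  V(2,-2) = 15.596941; V(2,-1) = 10.624163; V(2,+0) = 4.110000; V(2,+1) = 0.000000; V(2,+2) = 0.000000
Backward induction: V(k, j) = exp(-r*dt) * [p_u * V(k+1, j+1) + p_m * V(k+1, j) + p_d * V(k+1, j-1)]
  V(1,-1) = exp(-r*dt) * [p_u*4.110000 + p_m*10.624163 + p_d*15.596941] = 9.806499
  V(1,+0) = exp(-r*dt) * [p_u*0.000000 + p_m*4.110000 + p_d*10.624163] = 4.123607
  V(1,+1) = exp(-r*dt) * [p_u*0.000000 + p_m*0.000000 + p_d*4.110000] = 0.562716
  V(0,+0) = exp(-r*dt) * [p_u*0.562716 + p_m*4.123607 + p_d*9.806499] = 4.126163


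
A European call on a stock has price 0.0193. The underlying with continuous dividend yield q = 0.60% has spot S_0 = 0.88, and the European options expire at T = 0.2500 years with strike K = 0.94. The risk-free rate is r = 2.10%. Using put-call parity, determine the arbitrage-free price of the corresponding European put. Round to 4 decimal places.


Put-call parity: C - P = S_0 * exp(-qT) - K * exp(-rT).
S_0 * exp(-qT) = 0.8800 * 0.99850112 = 0.87868099
K * exp(-rT) = 0.9400 * 0.99476376 = 0.93507793
P = C - S*exp(-qT) + K*exp(-rT)
P = 0.0193 - 0.87868099 + 0.93507793 = 0.0757

Answer: Put price = 0.0757


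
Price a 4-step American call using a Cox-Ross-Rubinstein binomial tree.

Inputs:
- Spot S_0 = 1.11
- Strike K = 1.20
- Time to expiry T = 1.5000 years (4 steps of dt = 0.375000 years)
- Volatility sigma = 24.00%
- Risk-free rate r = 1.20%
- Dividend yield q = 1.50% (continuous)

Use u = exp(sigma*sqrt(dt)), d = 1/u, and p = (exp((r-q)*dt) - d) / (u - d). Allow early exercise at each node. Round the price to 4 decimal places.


dt = T/N = 0.375000
u = exp(sigma*sqrt(dt)) = 1.158319; d = 1/u = 0.863320
p = (exp((r-q)*dt) - d) / (u - d) = 0.459512
Discount per step: exp(-r*dt) = 0.995510
Stock lattice S(k, i) with i counting down-moves:
  k=0: S(0,0) = 1.1100
  k=1: S(1,0) = 1.2857; S(1,1) = 0.9583
  k=2: S(2,0) = 1.4893; S(2,1) = 1.1100; S(2,2) = 0.8273
  k=3: S(3,0) = 1.7251; S(3,1) = 1.2857; S(3,2) = 0.9583; S(3,3) = 0.7142
  k=4: S(4,0) = 1.9982; S(4,1) = 1.4893; S(4,2) = 1.1100; S(4,3) = 0.8273; S(4,4) = 0.6166
Terminal payoffs V(N, i) = max(S_T - K, 0):
  V(4,0) = 0.798182; V(4,1) = 0.289289; V(4,2) = 0.000000; V(4,3) = 0.000000; V(4,4) = 0.000000
Backward induction: V(k, i) = exp(-r*dt) * [p * V(k+1, i) + (1-p) * V(k+1, i+1)]; then take max(V_cont, immediate exercise) for American.
  V(3,0) = exp(-r*dt) * [p*0.798182 + (1-p)*0.289289] = 0.520783; exercise = 0.525071; V(3,0) = max -> 0.525071
  V(3,1) = exp(-r*dt) * [p*0.289289 + (1-p)*0.000000] = 0.132335; exercise = 0.085734; V(3,1) = max -> 0.132335
  V(3,2) = exp(-r*dt) * [p*0.000000 + (1-p)*0.000000] = 0.000000; exercise = 0.000000; V(3,2) = max -> 0.000000
  V(3,3) = exp(-r*dt) * [p*0.000000 + (1-p)*0.000000] = 0.000000; exercise = 0.000000; V(3,3) = max -> 0.000000
  V(2,0) = exp(-r*dt) * [p*0.525071 + (1-p)*0.132335] = 0.311397; exercise = 0.289289; V(2,0) = max -> 0.311397
  V(2,1) = exp(-r*dt) * [p*0.132335 + (1-p)*0.000000] = 0.060536; exercise = 0.000000; V(2,1) = max -> 0.060536
  V(2,2) = exp(-r*dt) * [p*0.000000 + (1-p)*0.000000] = 0.000000; exercise = 0.000000; V(2,2) = max -> 0.000000
  V(1,0) = exp(-r*dt) * [p*0.311397 + (1-p)*0.060536] = 0.175021; exercise = 0.085734; V(1,0) = max -> 0.175021
  V(1,1) = exp(-r*dt) * [p*0.060536 + (1-p)*0.000000] = 0.027692; exercise = 0.000000; V(1,1) = max -> 0.027692
  V(0,0) = exp(-r*dt) * [p*0.175021 + (1-p)*0.027692] = 0.094963; exercise = 0.000000; V(0,0) = max -> 0.094963

Answer: Price = V(0,0) = 0.0950


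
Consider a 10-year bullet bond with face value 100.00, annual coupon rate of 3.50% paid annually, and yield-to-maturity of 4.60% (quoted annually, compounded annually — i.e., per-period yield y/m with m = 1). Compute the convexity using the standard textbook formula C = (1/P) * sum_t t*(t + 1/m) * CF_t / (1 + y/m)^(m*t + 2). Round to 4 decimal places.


Coupon per period c = face * coupon_rate / m = 3.500000
Periods per year m = 1; per-period yield y/m = 0.046000
Number of cashflows N = 10
Cashflows (t years, CF_t, discount factor 1/(1+y/m)^(m*t), PV):
  t = 1.0000: CF_t = 3.500000, DF = 0.956023, PV = 3.346080
  t = 2.0000: CF_t = 3.500000, DF = 0.913980, PV = 3.198930
  t = 3.0000: CF_t = 3.500000, DF = 0.873786, PV = 3.058250
  t = 4.0000: CF_t = 3.500000, DF = 0.835359, PV = 2.923757
  t = 5.0000: CF_t = 3.500000, DF = 0.798623, PV = 2.795179
  t = 6.0000: CF_t = 3.500000, DF = 0.763501, PV = 2.672255
  t = 7.0000: CF_t = 3.500000, DF = 0.729925, PV = 2.554737
  t = 8.0000: CF_t = 3.500000, DF = 0.697825, PV = 2.442387
  t = 9.0000: CF_t = 3.500000, DF = 0.667137, PV = 2.334978
  t = 10.0000: CF_t = 103.500000, DF = 0.637798, PV = 66.012093
Price P = sum_t PV_t = 91.338648
Convexity numerator sum_t t*(t + 1/m) * CF_t / (1+y/m)^(m*t + 2):
  t = 1.0000: term = 6.116500
  t = 2.0000: term = 17.542543
  t = 3.0000: term = 33.542148
  t = 4.0000: term = 53.445105
  t = 5.0000: term = 76.642120
  t = 6.0000: term = 102.580275
  t = 7.0000: term = 130.758795
  t = 8.0000: term = 160.725097
  t = 9.0000: term = 192.071100
  t = 10.0000: term = 6636.709688
Convexity = (1/P) * sum = 7410.133371 / 91.338648 = 81.128126

Answer: Convexity = 81.1281


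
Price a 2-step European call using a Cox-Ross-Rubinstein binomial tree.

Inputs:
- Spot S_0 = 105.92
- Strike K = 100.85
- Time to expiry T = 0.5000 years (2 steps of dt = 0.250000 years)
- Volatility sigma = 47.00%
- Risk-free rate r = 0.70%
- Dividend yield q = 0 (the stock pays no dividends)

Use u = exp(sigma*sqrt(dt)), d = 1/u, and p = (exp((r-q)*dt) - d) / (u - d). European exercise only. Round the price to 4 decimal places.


dt = T/N = 0.250000
u = exp(sigma*sqrt(dt)) = 1.264909; d = 1/u = 0.790571
p = (exp((r-q)*dt) - d) / (u - d) = 0.445211
Discount per step: exp(-r*dt) = 0.998252
Stock lattice S(k, i) with i counting down-moves:
  k=0: S(0,0) = 105.9200
  k=1: S(1,0) = 133.9791; S(1,1) = 83.7373
  k=2: S(2,0) = 169.4714; S(2,1) = 105.9200; S(2,2) = 66.2002
Terminal payoffs V(N, i) = max(S_T - K, 0):
  V(2,0) = 68.621385; V(2,1) = 5.070000; V(2,2) = 0.000000
Backward induction: V(k, i) = exp(-r*dt) * [p * V(k+1, i) + (1-p) * V(k+1, i+1)].
  V(1,0) = exp(-r*dt) * [p*68.621385 + (1-p)*5.070000] = 33.305470
  V(1,1) = exp(-r*dt) * [p*5.070000 + (1-p)*0.000000] = 2.253275
  V(0,0) = exp(-r*dt) * [p*33.305470 + (1-p)*2.253275] = 16.049957

Answer: Price = V(0,0) = 16.0500


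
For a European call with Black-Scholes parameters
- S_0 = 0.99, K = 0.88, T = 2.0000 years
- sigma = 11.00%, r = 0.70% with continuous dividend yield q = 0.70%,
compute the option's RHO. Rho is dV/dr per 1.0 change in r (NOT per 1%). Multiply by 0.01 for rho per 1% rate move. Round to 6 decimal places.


Answer: Rho = 1.304328

Derivation:
d1 = 0.8349197752; d2 = 0.6793562834
phi(d1) = 0.2815390700; exp(-qT) = 0.9860975443; exp(-rT) = 0.9860975443
N(d2) = 0.7515439288
Rho = K*T*exp(-rT)*N(d2) = 0.8800 * 2.0000 * 0.9860975443 * 0.7515439288 = 1.304328


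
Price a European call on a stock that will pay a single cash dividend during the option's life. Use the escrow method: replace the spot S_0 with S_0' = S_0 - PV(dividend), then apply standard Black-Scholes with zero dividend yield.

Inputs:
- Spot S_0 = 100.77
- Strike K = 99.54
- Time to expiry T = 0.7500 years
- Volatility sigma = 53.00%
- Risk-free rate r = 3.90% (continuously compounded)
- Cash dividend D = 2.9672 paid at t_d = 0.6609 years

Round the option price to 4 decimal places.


PV(D) = D * exp(-r * t_d) = 2.9672 * 0.97455424 = 2.89169735
S_0' = S_0 - PV(D) = 100.7700 - 2.89169735 = 97.87830265
d1 = (ln(S_0'/K) + (r + sigma^2/2)*T) / (sigma*sqrt(T)) = 0.25654575
d2 = d1 - sigma*sqrt(T) = -0.20244771
exp(-rT) = 0.97117364
N(d1) = 0.60123527; N(d2) = 0.41978337
C = S_0' * N(d1) - K * exp(-rT) * N(d2) = 97.87830265 * 0.60123527 - 99.5400 * 0.97117364 * 0.41978337 = 18.2672

Answer: Price = 18.2672


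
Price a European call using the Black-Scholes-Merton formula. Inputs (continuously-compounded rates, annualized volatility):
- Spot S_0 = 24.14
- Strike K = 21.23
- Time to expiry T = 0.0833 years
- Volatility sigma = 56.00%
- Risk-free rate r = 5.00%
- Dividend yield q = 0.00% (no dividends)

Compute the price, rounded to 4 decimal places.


Answer: Price = 3.4207

Derivation:
d1 = (ln(S/K) + (r - q + 0.5*sigma^2) * T) / (sigma * sqrt(T)) = 0.90135012
d2 = d1 - sigma * sqrt(T) = 0.73972438
exp(-rT) = 0.99584366; exp(-qT) = 1.00000000
C = S_0 * exp(-qT) * N(d1) - K * exp(-rT) * N(d2)
N(d1) = 0.81629890; N(d2) = 0.77026637
C = 24.1400 * 1.00000000 * 0.81629890 - 21.2300 * 0.99584366 * 0.77026637 = 3.4207


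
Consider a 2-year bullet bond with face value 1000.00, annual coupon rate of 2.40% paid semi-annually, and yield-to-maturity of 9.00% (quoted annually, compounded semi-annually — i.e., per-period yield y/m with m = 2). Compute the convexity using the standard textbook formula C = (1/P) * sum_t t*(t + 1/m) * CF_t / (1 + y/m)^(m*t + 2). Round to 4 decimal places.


Coupon per period c = face * coupon_rate / m = 12.000000
Periods per year m = 2; per-period yield y/m = 0.045000
Number of cashflows N = 4
Cashflows (t years, CF_t, discount factor 1/(1+y/m)^(m*t), PV):
  t = 0.5000: CF_t = 12.000000, DF = 0.956938, PV = 11.483254
  t = 1.0000: CF_t = 12.000000, DF = 0.915730, PV = 10.988759
  t = 1.5000: CF_t = 12.000000, DF = 0.876297, PV = 10.515559
  t = 2.0000: CF_t = 1012.000000, DF = 0.838561, PV = 848.624080
Price P = sum_t PV_t = 881.611652
Convexity numerator sum_t t*(t + 1/m) * CF_t / (1+y/m)^(m*t + 2):
  t = 0.5000: term = 5.257780
  t = 1.0000: term = 15.094104
  t = 1.5000: term = 28.888238
  t = 2.0000: term = 3885.552436
Convexity = (1/P) * sum = 3934.792557 / 881.611652 = 4.463181

Answer: Convexity = 4.4632


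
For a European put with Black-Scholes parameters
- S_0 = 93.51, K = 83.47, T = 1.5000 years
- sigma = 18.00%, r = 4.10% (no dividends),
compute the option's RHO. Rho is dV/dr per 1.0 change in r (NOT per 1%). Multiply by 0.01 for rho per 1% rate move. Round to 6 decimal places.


Answer: Rho = -29.081151

Derivation:
d1 = 0.9044110204; d2 = 0.6839569435
phi(d1) = 0.2650284289; exp(-qT) = 1.0000000000; exp(-rT) = 0.9403529457
N(-d2) = 0.2470011773
Rho = -K*T*exp(-rT)*N(-d2) = -83.4700 * 1.5000 * 0.9403529457 * 0.2470011773 = -29.081151
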